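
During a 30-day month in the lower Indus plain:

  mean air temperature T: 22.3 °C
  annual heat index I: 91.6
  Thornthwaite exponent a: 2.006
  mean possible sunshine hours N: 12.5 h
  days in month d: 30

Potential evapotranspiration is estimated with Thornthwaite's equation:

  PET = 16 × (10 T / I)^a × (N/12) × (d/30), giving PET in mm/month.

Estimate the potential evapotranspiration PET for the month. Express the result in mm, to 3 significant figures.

99.3 mm

10T/I = 10 × 22.3 / 91.6 = 2.4345
(10T/I)^a = 2.4345^2.006 = 5.9585
Uncorrected PET = 16 × 5.9585 = 95.336 mm
Correction = (N/12)(d/30) = (12.5/12)(30/30) = 1.0417
PET = 95.336 × 1.0417 = 99.312 mm/month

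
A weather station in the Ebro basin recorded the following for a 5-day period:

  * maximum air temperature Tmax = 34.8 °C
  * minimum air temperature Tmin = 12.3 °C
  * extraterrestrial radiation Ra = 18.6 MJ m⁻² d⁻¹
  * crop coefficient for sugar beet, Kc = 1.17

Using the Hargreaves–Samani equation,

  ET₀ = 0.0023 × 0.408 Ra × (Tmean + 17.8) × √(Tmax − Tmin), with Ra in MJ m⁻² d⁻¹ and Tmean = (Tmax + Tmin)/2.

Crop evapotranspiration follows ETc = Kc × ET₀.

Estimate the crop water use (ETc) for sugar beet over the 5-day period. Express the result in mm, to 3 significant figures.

Tmean = (34.8 + 12.3)/2 = 23.55 °C
0.408 Ra = 0.408 × 18.6 = 7.5888 mm/d equivalent
ET₀ = 0.0023 × 7.5888 × (23.55 + 17.8) × √22.5 = 0.0023 × 7.5888 × 41.35 × 4.7434 = 3.4235 mm/d
ETc = Kc × ET₀ = 1.17 × 3.4235 = 4.0055 mm/d
Over 5 days: 4.0055 × 5 = 20.028 mm

20.0 mm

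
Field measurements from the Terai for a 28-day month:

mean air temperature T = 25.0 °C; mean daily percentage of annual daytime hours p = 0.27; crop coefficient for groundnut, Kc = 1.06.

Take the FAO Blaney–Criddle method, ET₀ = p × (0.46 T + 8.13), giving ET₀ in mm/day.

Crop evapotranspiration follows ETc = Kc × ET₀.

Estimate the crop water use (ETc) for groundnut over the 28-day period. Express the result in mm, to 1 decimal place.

157.3 mm

ET₀ = 0.27 × (0.46 × 25.0 + 8.13) = 0.27 × 19.630 = 5.3001 mm/d
ETc = Kc × ET₀ = 1.06 × 5.3001 = 5.6181 mm/d
Over 28 days: 5.6181 × 28 = 157.307 mm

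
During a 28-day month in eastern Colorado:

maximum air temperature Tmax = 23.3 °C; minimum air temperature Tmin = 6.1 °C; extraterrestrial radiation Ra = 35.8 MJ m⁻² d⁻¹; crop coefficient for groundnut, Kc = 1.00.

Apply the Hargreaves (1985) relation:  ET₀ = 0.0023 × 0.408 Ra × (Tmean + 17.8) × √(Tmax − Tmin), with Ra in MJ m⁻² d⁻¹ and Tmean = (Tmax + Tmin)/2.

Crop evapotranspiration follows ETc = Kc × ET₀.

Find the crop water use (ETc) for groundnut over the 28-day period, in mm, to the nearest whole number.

127 mm

Tmean = (23.3 + 6.1)/2 = 14.70 °C
0.408 Ra = 0.408 × 35.8 = 14.6064 mm/d equivalent
ET₀ = 0.0023 × 14.6064 × (14.70 + 17.8) × √17.2 = 0.0023 × 14.6064 × 32.50 × 4.1473 = 4.5281 mm/d
ETc = Kc × ET₀ = 1.00 × 4.5281 = 4.5281 mm/d
Over 28 days: 4.5281 × 28 = 126.787 mm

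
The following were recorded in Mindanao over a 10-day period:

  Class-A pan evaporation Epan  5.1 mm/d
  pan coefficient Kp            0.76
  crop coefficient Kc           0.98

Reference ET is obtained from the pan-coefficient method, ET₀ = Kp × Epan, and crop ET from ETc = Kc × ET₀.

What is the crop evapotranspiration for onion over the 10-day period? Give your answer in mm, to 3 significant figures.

38.0 mm

ET₀ = 0.76 × 5.1 = 3.8760 mm/d
ETc = Kc × ET₀ = 0.98 × 3.8760 = 3.7985 mm/d
Over 10 days: 3.7985 × 10 = 37.985 mm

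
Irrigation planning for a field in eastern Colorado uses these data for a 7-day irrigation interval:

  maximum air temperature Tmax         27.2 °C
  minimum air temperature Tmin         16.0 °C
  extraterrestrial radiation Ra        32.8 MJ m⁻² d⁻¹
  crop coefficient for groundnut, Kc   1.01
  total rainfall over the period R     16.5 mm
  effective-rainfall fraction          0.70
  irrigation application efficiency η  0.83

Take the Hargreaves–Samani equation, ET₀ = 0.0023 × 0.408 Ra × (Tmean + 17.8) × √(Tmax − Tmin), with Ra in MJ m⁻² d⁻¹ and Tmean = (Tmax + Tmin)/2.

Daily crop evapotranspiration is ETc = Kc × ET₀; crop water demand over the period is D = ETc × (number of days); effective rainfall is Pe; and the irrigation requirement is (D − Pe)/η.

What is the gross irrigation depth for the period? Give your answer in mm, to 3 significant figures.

20.7 mm

Tmean = (27.2 + 16.0)/2 = 21.60 °C
0.408 Ra = 0.408 × 32.8 = 13.3824 mm/d equivalent
ET₀ = 0.0023 × 13.3824 × (21.60 + 17.8) × √11.2 = 0.0023 × 13.3824 × 39.40 × 3.3466 = 4.0585 mm/d
ETc = Kc × ET₀ = 1.01 × 4.0585 = 4.0991 mm/d
Crop demand D = ETc × 7 d = 4.0991 × 7 = 28.694 mm
Pe = 0.70 × 16.5 = 11.550 mm
D − Pe = 28.694 − 11.550 = 17.144 mm
Gross irrigation = 17.144 / 0.83 = 20.655 mm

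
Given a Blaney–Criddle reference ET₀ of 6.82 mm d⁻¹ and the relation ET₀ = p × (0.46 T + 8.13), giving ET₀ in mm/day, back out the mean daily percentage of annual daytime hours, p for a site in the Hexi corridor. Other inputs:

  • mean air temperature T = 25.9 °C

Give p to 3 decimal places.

p = ET₀ / (0.46 T + 8.13) = 6.82 / (0.46 × 25.9 + 8.13) = 6.82 / 20.044 = 0.3403

0.340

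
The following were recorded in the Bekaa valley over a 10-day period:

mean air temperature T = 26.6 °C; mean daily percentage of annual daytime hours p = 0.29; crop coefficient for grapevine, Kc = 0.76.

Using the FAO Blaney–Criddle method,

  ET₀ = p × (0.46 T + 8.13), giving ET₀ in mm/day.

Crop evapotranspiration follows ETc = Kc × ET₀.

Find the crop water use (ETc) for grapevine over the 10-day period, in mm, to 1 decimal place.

ET₀ = 0.29 × (0.46 × 26.6 + 8.13) = 0.29 × 20.366 = 5.9061 mm/d
ETc = Kc × ET₀ = 0.76 × 5.9061 = 4.4886 mm/d
Over 10 days: 4.4886 × 10 = 44.886 mm

44.9 mm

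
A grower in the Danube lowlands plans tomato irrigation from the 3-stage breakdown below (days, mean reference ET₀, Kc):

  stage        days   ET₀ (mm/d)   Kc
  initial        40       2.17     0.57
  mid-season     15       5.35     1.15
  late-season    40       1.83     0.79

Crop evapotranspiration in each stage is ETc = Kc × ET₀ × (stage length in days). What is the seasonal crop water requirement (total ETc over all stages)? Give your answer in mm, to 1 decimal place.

199.6 mm

initial: 0.57 × 2.17 × 40 = 49.48 mm
mid-season: 1.15 × 5.35 × 15 = 92.29 mm
late-season: 0.79 × 1.83 × 40 = 57.83 mm
Seasonal total = 199.60 mm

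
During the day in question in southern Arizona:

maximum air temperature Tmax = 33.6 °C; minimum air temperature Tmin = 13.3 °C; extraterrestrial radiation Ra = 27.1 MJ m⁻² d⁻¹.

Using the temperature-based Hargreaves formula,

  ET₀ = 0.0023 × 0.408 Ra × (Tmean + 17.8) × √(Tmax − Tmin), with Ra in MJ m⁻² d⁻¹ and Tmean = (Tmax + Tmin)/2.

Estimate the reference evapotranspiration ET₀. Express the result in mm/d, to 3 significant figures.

4.73 mm/d

Tmean = (33.6 + 13.3)/2 = 23.45 °C
0.408 Ra = 0.408 × 27.1 = 11.0568 mm/d equivalent
ET₀ = 0.0023 × 11.0568 × (23.45 + 17.8) × √20.3 = 0.0023 × 11.0568 × 41.25 × 4.5056 = 4.7264 mm/d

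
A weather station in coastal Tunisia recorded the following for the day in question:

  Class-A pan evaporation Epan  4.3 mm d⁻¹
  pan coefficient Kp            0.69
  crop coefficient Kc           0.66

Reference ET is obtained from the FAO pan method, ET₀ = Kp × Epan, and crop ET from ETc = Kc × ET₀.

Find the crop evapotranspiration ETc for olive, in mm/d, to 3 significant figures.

ET₀ = 0.69 × 4.3 = 2.9670 mm/d
ETc = Kc × ET₀ = 0.66 × 2.9670 = 1.9582 mm/d

1.96 mm/d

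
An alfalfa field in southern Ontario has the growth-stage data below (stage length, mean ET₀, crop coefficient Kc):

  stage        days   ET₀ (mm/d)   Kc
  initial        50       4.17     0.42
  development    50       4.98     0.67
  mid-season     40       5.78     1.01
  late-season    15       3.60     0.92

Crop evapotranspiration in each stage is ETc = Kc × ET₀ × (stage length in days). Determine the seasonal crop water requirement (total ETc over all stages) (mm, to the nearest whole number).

initial: 0.42 × 4.17 × 50 = 87.57 mm
development: 0.67 × 4.98 × 50 = 166.83 mm
mid-season: 1.01 × 5.78 × 40 = 233.51 mm
late-season: 0.92 × 3.60 × 15 = 49.68 mm
Seasonal total = 537.59 mm

538 mm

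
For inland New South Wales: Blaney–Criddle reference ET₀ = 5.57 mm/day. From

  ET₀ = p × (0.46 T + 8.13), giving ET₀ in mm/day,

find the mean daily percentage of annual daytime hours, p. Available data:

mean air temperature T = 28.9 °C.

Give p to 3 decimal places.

p = ET₀ / (0.46 T + 8.13) = 5.57 / (0.46 × 28.9 + 8.13) = 5.57 / 21.424 = 0.2600

0.260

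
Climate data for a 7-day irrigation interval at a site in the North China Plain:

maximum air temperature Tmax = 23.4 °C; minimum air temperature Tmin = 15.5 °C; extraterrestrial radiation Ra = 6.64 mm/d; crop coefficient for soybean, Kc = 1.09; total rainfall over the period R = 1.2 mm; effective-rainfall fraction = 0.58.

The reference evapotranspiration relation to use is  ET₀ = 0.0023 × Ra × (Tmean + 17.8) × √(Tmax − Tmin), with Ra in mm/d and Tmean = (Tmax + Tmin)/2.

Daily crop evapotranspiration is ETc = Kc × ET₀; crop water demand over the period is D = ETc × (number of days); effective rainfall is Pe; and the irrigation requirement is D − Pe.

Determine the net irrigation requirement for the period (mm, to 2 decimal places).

11.50 mm

Tmean = (23.4 + 15.5)/2 = 19.45 °C
ET₀ = 0.0023 × 6.64 × (19.45 + 17.8) × √7.9 = 0.0023 × 6.64 × 37.25 × 2.8107 = 1.5990 mm/d
ETc = Kc × ET₀ = 1.09 × 1.5990 = 1.7429 mm/d
Crop demand D = ETc × 7 d = 1.7429 × 7 = 12.200 mm
Pe = 0.58 × 1.2 = 0.696 mm
D − Pe = 12.200 − 0.696 = 11.504 mm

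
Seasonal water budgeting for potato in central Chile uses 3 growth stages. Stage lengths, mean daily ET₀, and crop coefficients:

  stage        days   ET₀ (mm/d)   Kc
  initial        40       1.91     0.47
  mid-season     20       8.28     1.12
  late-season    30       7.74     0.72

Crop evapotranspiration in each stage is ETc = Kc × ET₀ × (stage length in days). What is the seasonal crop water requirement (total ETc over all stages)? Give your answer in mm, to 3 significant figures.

initial: 0.47 × 1.91 × 40 = 35.91 mm
mid-season: 1.12 × 8.28 × 20 = 185.47 mm
late-season: 0.72 × 7.74 × 30 = 167.18 mm
Seasonal total = 388.56 mm

389 mm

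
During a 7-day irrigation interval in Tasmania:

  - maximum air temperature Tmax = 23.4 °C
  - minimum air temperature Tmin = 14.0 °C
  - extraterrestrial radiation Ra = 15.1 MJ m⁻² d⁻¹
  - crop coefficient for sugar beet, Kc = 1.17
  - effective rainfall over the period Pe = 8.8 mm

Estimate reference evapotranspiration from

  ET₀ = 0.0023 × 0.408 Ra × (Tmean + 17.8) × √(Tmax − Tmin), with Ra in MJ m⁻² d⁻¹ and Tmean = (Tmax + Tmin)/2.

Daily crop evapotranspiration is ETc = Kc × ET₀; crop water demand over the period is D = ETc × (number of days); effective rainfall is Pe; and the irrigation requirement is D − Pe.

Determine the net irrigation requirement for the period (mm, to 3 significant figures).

4.19 mm

Tmean = (23.4 + 14.0)/2 = 18.70 °C
0.408 Ra = 0.408 × 15.1 = 6.1608 mm/d equivalent
ET₀ = 0.0023 × 6.1608 × (18.70 + 17.8) × √9.4 = 0.0023 × 6.1608 × 36.50 × 3.0659 = 1.5857 mm/d
ETc = Kc × ET₀ = 1.17 × 1.5857 = 1.8553 mm/d
Crop demand D = ETc × 7 d = 1.8553 × 7 = 12.987 mm
D − Pe = 12.987 − 8.8 = 4.187 mm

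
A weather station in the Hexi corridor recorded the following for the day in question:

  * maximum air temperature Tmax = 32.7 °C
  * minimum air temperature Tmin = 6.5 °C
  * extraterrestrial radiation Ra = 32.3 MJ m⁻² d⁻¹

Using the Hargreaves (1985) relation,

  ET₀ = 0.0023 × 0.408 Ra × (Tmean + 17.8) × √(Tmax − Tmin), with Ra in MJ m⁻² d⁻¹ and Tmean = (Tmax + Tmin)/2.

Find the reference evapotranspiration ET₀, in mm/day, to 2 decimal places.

Tmean = (32.7 + 6.5)/2 = 19.60 °C
0.408 Ra = 0.408 × 32.3 = 13.1784 mm/d equivalent
ET₀ = 0.0023 × 13.1784 × (19.60 + 17.8) × √26.2 = 0.0023 × 13.1784 × 37.40 × 5.1186 = 5.8025 mm/d

5.80 mm/day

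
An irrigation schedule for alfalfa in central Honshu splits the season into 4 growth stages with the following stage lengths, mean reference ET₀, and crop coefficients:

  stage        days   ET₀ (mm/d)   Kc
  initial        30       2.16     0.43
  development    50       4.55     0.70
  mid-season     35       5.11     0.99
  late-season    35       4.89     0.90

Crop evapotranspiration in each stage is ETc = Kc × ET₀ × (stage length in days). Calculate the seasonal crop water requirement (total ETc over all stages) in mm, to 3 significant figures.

initial: 0.43 × 2.16 × 30 = 27.86 mm
development: 0.70 × 4.55 × 50 = 159.25 mm
mid-season: 0.99 × 5.11 × 35 = 177.06 mm
late-season: 0.90 × 4.89 × 35 = 154.04 mm
Seasonal total = 518.21 mm

518 mm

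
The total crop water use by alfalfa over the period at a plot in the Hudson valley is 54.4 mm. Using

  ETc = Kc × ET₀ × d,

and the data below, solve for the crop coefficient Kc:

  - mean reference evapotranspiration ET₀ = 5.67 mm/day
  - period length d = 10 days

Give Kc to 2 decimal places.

0.96

ETc = Kc × ET₀ × d  ⇒  Kc = ETc / (ET₀ × d)
Kc = 54.4 / (5.67 × 10) = 54.4 / 56.70 = 0.9594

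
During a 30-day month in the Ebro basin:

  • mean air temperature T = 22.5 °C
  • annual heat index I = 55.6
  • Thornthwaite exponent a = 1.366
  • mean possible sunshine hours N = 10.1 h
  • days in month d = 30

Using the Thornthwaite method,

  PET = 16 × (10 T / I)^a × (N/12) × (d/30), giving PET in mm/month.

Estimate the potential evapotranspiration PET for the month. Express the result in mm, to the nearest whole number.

10T/I = 10 × 22.5 / 55.6 = 4.0468
(10T/I)^a = 4.0468^1.366 = 6.7502
Uncorrected PET = 16 × 6.7502 = 108.003 mm
Correction = (N/12)(d/30) = (10.1/12)(30/30) = 0.8417
PET = 108.003 × 0.8417 = 90.906 mm/month

91 mm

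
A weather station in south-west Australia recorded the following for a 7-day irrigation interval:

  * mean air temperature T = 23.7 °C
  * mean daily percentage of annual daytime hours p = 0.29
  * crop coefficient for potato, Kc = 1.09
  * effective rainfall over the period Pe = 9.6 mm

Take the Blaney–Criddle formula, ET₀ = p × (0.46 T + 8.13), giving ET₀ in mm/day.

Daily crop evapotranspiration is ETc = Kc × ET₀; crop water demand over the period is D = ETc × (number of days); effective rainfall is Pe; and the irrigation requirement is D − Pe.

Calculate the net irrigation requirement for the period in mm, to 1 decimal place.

32.5 mm

ET₀ = 0.29 × (0.46 × 23.7 + 8.13) = 0.29 × 19.032 = 5.5193 mm/d
ETc = Kc × ET₀ = 1.09 × 5.5193 = 6.0160 mm/d
Crop demand D = ETc × 7 d = 6.0160 × 7 = 42.112 mm
D − Pe = 42.112 − 9.6 = 32.512 mm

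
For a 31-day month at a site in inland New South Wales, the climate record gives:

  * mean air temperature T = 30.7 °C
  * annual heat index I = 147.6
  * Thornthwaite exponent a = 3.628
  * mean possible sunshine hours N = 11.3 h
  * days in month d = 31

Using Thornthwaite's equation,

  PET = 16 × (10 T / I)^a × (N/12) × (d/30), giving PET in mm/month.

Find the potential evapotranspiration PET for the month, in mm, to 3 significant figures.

10T/I = 10 × 30.7 / 147.6 = 2.0799
(10T/I)^a = 2.0799^3.628 = 14.2514
Uncorrected PET = 16 × 14.2514 = 228.022 mm
Correction = (N/12)(d/30) = (11.3/12)(31/30) = 0.9731
PET = 228.022 × 0.9731 = 221.888 mm/month

222 mm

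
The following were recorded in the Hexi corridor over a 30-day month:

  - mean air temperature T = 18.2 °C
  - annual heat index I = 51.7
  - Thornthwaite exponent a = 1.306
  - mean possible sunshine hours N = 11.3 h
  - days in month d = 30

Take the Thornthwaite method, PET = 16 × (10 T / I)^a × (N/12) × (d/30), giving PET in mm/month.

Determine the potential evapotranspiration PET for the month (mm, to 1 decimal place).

78.0 mm

10T/I = 10 × 18.2 / 51.7 = 3.5203
(10T/I)^a = 3.5203^1.306 = 5.1741
Uncorrected PET = 16 × 5.1741 = 82.786 mm
Correction = (N/12)(d/30) = (11.3/12)(30/30) = 0.9417
PET = 82.786 × 0.9417 = 77.960 mm/month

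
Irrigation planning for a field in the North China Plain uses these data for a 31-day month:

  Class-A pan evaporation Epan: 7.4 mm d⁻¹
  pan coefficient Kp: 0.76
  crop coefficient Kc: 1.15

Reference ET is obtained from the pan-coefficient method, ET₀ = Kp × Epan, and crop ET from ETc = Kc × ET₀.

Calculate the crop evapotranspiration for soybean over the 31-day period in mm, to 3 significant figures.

ET₀ = 0.76 × 7.4 = 5.6240 mm/d
ETc = Kc × ET₀ = 1.15 × 5.6240 = 6.4676 mm/d
Over 31 days: 6.4676 × 31 = 200.496 mm

200 mm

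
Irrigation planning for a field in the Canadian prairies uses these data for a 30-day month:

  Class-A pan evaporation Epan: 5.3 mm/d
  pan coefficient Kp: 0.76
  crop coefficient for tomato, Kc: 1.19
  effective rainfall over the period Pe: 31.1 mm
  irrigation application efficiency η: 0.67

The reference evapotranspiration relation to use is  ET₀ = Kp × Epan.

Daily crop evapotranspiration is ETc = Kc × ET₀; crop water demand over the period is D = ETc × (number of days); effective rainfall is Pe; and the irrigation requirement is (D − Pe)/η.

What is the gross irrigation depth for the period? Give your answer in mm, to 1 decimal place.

168.2 mm

ET₀ = 0.76 × 5.3 = 4.0280 mm/d
ETc = Kc × ET₀ = 1.19 × 4.0280 = 4.7933 mm/d
Crop demand D = ETc × 30 d = 4.7933 × 30 = 143.799 mm
D − Pe = 143.799 − 31.1 = 112.699 mm
Gross irrigation = 112.699 / 0.67 = 168.207 mm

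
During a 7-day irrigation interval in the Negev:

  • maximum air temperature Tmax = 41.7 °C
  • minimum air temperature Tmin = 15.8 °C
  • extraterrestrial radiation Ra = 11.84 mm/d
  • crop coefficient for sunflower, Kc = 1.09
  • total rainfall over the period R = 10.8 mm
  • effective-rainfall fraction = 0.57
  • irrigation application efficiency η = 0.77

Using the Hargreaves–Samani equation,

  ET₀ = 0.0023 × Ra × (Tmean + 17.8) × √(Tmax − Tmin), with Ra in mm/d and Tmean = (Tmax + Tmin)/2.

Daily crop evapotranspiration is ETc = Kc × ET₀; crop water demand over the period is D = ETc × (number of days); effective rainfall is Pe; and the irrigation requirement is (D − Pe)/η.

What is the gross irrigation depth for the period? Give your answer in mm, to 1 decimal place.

Tmean = (41.7 + 15.8)/2 = 28.75 °C
ET₀ = 0.0023 × 11.84 × (28.75 + 17.8) × √25.9 = 0.0023 × 11.84 × 46.55 × 5.0892 = 6.4513 mm/d
ETc = Kc × ET₀ = 1.09 × 6.4513 = 7.0319 mm/d
Crop demand D = ETc × 7 d = 7.0319 × 7 = 49.223 mm
Pe = 0.57 × 10.8 = 6.156 mm
D − Pe = 49.223 − 6.156 = 43.067 mm
Gross irrigation = 43.067 / 0.77 = 55.931 mm

55.9 mm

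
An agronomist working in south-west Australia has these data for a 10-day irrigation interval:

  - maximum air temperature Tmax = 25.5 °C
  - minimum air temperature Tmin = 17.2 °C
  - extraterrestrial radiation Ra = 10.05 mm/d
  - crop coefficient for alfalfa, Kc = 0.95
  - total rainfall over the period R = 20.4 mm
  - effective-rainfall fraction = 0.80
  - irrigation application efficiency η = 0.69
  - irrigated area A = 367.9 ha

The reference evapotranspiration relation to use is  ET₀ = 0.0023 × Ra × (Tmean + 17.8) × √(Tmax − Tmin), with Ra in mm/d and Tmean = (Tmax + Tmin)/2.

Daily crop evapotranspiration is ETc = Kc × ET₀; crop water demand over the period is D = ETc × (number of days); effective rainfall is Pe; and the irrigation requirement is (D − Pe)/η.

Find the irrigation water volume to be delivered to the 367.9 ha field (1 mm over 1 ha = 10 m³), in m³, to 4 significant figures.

Tmean = (25.5 + 17.2)/2 = 21.35 °C
ET₀ = 0.0023 × 10.05 × (21.35 + 17.8) × √8.3 = 0.0023 × 10.05 × 39.15 × 2.8810 = 2.6072 mm/d
ETc = Kc × ET₀ = 0.95 × 2.6072 = 2.4768 mm/d
Crop demand D = ETc × 10 d = 2.4768 × 10 = 24.768 mm
Pe = 0.80 × 20.4 = 16.320 mm
D − Pe = 24.768 − 16.320 = 8.448 mm
Gross irrigation = 8.448 / 0.69 = 12.243 mm
Volume = 12.243 mm × 367.9 ha × 10 = 45042.0 m³

45040 m³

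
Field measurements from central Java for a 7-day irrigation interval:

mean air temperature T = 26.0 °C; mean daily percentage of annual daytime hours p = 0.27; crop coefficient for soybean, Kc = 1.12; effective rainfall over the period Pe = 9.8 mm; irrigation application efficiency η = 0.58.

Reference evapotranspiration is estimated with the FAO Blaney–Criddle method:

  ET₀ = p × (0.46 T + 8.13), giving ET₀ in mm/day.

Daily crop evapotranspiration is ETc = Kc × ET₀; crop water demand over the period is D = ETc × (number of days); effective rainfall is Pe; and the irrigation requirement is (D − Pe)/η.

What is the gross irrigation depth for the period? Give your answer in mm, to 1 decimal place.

ET₀ = 0.27 × (0.46 × 26.0 + 8.13) = 0.27 × 20.090 = 5.4243 mm/d
ETc = Kc × ET₀ = 1.12 × 5.4243 = 6.0752 mm/d
Crop demand D = ETc × 7 d = 6.0752 × 7 = 42.526 mm
D − Pe = 42.526 − 9.8 = 32.726 mm
Gross irrigation = 32.726 / 0.58 = 56.424 mm

56.4 mm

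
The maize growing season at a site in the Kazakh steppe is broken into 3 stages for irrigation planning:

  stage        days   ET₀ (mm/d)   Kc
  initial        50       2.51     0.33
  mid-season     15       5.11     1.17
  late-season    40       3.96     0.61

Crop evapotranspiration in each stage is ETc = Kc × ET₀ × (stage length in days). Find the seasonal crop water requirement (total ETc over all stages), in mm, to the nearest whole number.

initial: 0.33 × 2.51 × 50 = 41.42 mm
mid-season: 1.17 × 5.11 × 15 = 89.68 mm
late-season: 0.61 × 3.96 × 40 = 96.62 mm
Seasonal total = 227.72 mm

228 mm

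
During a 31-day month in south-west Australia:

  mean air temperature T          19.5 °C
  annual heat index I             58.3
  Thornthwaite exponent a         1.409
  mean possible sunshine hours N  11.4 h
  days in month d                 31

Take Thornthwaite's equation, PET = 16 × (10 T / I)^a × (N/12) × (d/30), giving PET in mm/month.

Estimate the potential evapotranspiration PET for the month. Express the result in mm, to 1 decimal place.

10T/I = 10 × 19.5 / 58.3 = 3.3448
(10T/I)^a = 3.3448^1.409 = 5.4807
Uncorrected PET = 16 × 5.4807 = 87.691 mm
Correction = (N/12)(d/30) = (11.4/12)(31/30) = 0.9817
PET = 87.691 × 0.9817 = 86.086 mm/month

86.1 mm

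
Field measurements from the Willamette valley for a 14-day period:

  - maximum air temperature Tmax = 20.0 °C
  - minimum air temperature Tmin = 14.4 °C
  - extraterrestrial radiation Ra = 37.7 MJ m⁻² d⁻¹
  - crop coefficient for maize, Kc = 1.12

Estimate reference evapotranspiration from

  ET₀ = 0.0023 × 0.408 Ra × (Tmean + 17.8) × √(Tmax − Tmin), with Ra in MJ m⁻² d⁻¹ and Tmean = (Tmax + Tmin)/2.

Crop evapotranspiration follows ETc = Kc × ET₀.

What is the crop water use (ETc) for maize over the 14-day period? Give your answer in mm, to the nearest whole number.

46 mm

Tmean = (20.0 + 14.4)/2 = 17.20 °C
0.408 Ra = 0.408 × 37.7 = 15.3816 mm/d equivalent
ET₀ = 0.0023 × 15.3816 × (17.20 + 17.8) × √5.6 = 0.0023 × 15.3816 × 35.00 × 2.3664 = 2.9301 mm/d
ETc = Kc × ET₀ = 1.12 × 2.9301 = 3.2817 mm/d
Over 14 days: 3.2817 × 14 = 45.944 mm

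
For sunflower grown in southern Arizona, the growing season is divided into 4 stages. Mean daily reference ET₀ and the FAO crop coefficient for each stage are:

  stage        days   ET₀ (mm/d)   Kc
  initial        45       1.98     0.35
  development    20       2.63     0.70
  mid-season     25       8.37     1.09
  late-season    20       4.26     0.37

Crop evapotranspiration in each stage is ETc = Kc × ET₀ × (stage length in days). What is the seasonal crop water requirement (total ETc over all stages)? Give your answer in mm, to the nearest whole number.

328 mm

initial: 0.35 × 1.98 × 45 = 31.19 mm
development: 0.70 × 2.63 × 20 = 36.82 mm
mid-season: 1.09 × 8.37 × 25 = 228.08 mm
late-season: 0.37 × 4.26 × 20 = 31.52 mm
Seasonal total = 327.61 mm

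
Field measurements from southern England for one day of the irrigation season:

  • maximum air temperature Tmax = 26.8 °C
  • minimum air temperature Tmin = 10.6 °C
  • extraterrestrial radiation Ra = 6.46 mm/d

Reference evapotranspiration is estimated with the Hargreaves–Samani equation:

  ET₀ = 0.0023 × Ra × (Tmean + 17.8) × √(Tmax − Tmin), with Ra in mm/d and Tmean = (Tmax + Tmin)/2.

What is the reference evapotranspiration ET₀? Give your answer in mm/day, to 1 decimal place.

2.2 mm/day

Tmean = (26.8 + 10.6)/2 = 18.70 °C
ET₀ = 0.0023 × 6.46 × (18.70 + 17.8) × √16.2 = 0.0023 × 6.46 × 36.50 × 4.0249 = 2.1828 mm/d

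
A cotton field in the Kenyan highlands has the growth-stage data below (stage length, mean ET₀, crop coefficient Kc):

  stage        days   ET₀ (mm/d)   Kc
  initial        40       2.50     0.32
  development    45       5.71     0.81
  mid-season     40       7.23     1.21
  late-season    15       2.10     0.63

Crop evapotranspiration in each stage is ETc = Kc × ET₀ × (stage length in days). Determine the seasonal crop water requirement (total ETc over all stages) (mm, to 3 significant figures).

610 mm

initial: 0.32 × 2.50 × 40 = 32.00 mm
development: 0.81 × 5.71 × 45 = 208.13 mm
mid-season: 1.21 × 7.23 × 40 = 349.93 mm
late-season: 0.63 × 2.10 × 15 = 19.85 mm
Seasonal total = 609.91 mm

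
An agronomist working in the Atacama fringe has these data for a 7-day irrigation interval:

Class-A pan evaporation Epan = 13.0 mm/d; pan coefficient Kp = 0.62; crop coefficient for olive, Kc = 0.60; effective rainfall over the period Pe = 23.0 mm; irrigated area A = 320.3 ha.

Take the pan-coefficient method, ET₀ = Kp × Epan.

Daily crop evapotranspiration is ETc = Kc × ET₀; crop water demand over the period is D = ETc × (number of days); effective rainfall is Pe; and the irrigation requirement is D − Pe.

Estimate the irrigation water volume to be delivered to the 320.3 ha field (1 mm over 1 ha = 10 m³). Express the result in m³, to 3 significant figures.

ET₀ = 0.62 × 13.0 = 8.0600 mm/d
ETc = Kc × ET₀ = 0.60 × 8.0600 = 4.8360 mm/d
Crop demand D = ETc × 7 d = 4.8360 × 7 = 33.852 mm
D − Pe = 33.852 − 23.0 = 10.852 mm
Volume = 10.852 mm × 320.3 ha × 10 = 34759.0 m³

34800 m³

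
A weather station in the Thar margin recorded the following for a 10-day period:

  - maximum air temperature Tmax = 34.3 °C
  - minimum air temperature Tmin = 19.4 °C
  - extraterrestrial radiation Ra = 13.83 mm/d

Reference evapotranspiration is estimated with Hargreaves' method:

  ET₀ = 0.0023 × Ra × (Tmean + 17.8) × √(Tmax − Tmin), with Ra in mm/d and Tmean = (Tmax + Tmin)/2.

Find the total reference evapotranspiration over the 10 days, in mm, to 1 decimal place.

54.8 mm

Tmean = (34.3 + 19.4)/2 = 26.85 °C
ET₀ = 0.0023 × 13.83 × (26.85 + 17.8) × √14.9 = 0.0023 × 13.83 × 44.65 × 3.8601 = 5.4824 mm/d
Over 10 days: 5.4824 × 10 = 54.824 mm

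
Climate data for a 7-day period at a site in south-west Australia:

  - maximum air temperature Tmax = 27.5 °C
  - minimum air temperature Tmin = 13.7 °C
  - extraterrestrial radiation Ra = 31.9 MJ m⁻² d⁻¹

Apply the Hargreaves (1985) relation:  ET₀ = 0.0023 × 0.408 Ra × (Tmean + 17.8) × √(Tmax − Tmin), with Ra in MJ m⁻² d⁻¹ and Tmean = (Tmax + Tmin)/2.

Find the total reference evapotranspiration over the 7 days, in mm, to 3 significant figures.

Tmean = (27.5 + 13.7)/2 = 20.60 °C
0.408 Ra = 0.408 × 31.9 = 13.0152 mm/d equivalent
ET₀ = 0.0023 × 13.0152 × (20.60 + 17.8) × √13.8 = 0.0023 × 13.0152 × 38.40 × 3.7148 = 4.2702 mm/d
Over 7 days: 4.2702 × 7 = 29.891 mm

29.9 mm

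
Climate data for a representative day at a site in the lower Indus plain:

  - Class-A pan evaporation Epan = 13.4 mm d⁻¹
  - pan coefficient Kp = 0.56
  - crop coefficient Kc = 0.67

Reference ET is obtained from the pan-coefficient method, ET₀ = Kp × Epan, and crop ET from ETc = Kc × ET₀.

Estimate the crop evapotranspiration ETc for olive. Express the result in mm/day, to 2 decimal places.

5.03 mm/day

ET₀ = 0.56 × 13.4 = 7.5040 mm/d
ETc = Kc × ET₀ = 0.67 × 7.5040 = 5.0277 mm/d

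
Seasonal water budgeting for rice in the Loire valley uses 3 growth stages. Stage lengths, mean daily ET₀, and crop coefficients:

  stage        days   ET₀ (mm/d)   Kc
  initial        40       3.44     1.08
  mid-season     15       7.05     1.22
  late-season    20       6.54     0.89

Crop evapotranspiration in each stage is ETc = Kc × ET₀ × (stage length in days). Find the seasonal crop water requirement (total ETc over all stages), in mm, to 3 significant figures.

394 mm

initial: 1.08 × 3.44 × 40 = 148.61 mm
mid-season: 1.22 × 7.05 × 15 = 129.02 mm
late-season: 0.89 × 6.54 × 20 = 116.41 mm
Seasonal total = 394.04 mm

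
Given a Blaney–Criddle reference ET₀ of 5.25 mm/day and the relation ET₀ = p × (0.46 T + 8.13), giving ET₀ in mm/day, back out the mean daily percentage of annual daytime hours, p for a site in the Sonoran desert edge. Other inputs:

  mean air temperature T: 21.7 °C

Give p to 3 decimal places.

0.290

p = ET₀ / (0.46 T + 8.13) = 5.25 / (0.46 × 21.7 + 8.13) = 5.25 / 18.112 = 0.2899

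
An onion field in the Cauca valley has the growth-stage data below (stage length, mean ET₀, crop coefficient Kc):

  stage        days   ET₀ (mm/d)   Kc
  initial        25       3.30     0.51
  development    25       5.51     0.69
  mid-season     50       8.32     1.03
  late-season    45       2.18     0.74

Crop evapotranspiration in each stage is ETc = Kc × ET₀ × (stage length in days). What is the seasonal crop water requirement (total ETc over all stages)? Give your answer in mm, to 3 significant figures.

638 mm

initial: 0.51 × 3.30 × 25 = 42.08 mm
development: 0.69 × 5.51 × 25 = 95.05 mm
mid-season: 1.03 × 8.32 × 50 = 428.48 mm
late-season: 0.74 × 2.18 × 45 = 72.59 mm
Seasonal total = 638.20 mm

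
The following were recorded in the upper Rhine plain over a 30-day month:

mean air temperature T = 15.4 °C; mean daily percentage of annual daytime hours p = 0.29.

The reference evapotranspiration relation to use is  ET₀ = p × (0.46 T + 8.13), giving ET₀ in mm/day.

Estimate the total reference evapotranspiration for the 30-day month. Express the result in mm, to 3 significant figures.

ET₀ = 0.29 × (0.46 × 15.4 + 8.13) = 0.29 × 15.214 = 4.4121 mm/d
Monthly total = 4.4121 × 30 = 132.363 mm

132 mm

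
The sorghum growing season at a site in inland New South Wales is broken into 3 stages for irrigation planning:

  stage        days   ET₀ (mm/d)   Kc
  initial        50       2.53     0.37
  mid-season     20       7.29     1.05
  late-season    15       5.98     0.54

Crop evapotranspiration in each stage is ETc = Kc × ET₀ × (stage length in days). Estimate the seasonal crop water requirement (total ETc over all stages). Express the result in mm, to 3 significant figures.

initial: 0.37 × 2.53 × 50 = 46.81 mm
mid-season: 1.05 × 7.29 × 20 = 153.09 mm
late-season: 0.54 × 5.98 × 15 = 48.44 mm
Seasonal total = 248.34 mm

248 mm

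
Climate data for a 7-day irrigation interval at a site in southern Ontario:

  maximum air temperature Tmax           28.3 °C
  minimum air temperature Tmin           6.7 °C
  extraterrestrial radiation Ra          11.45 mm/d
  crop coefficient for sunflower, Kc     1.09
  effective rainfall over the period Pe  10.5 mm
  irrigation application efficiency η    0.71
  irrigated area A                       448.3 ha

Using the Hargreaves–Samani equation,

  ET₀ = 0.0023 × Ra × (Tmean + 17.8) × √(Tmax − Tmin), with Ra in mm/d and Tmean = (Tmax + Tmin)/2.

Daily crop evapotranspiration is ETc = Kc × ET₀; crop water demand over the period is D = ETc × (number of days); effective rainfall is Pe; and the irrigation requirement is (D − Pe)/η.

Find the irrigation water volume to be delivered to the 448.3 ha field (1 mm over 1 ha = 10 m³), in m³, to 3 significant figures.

142000 m³

Tmean = (28.3 + 6.7)/2 = 17.50 °C
ET₀ = 0.0023 × 11.45 × (17.50 + 17.8) × √21.6 = 0.0023 × 11.45 × 35.30 × 4.6476 = 4.3205 mm/d
ETc = Kc × ET₀ = 1.09 × 4.3205 = 4.7093 mm/d
Crop demand D = ETc × 7 d = 4.7093 × 7 = 32.965 mm
D − Pe = 32.965 − 10.5 = 22.465 mm
Gross irrigation = 22.465 / 0.71 = 31.641 mm
Volume = 31.641 mm × 448.3 ha × 10 = 141846.6 m³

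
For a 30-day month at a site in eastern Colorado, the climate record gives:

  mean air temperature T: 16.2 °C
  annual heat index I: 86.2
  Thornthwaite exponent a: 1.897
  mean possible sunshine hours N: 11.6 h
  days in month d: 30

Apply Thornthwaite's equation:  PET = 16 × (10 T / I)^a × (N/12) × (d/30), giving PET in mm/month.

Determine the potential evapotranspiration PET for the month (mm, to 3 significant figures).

10T/I = 10 × 16.2 / 86.2 = 1.8794
(10T/I)^a = 1.8794^1.897 = 3.3099
Uncorrected PET = 16 × 3.3099 = 52.958 mm
Correction = (N/12)(d/30) = (11.6/12)(30/30) = 0.9667
PET = 52.958 × 0.9667 = 51.194 mm/month

51.2 mm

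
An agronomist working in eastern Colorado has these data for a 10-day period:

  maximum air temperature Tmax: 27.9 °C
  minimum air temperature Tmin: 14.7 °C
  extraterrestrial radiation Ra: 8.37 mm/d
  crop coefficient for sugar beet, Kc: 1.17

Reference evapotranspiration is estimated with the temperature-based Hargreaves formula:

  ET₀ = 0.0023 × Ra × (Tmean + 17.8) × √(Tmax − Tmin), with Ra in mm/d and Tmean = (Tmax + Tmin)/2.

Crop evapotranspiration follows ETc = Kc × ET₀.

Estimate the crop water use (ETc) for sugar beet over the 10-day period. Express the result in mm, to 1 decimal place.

32.0 mm

Tmean = (27.9 + 14.7)/2 = 21.30 °C
ET₀ = 0.0023 × 8.37 × (21.30 + 17.8) × √13.2 = 0.0023 × 8.37 × 39.10 × 3.6332 = 2.7348 mm/d
ETc = Kc × ET₀ = 1.17 × 2.7348 = 3.1997 mm/d
Over 10 days: 3.1997 × 10 = 31.997 mm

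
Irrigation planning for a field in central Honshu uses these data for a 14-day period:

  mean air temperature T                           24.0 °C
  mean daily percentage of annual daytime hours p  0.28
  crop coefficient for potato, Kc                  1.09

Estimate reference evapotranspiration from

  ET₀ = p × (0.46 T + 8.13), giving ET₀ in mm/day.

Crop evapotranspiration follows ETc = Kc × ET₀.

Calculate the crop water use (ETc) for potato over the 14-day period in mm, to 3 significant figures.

ET₀ = 0.28 × (0.46 × 24.0 + 8.13) = 0.28 × 19.170 = 5.3676 mm/d
ETc = Kc × ET₀ = 1.09 × 5.3676 = 5.8507 mm/d
Over 14 days: 5.8507 × 14 = 81.910 mm

81.9 mm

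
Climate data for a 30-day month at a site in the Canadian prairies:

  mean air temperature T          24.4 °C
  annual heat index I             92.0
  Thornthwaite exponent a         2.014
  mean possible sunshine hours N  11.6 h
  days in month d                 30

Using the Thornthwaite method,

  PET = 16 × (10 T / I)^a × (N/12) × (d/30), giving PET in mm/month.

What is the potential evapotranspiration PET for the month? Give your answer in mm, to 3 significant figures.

10T/I = 10 × 24.4 / 92.0 = 2.6522
(10T/I)^a = 2.6522^2.014 = 7.1309
Uncorrected PET = 16 × 7.1309 = 114.094 mm
Correction = (N/12)(d/30) = (11.6/12)(30/30) = 0.9667
PET = 114.094 × 0.9667 = 110.295 mm/month

110 mm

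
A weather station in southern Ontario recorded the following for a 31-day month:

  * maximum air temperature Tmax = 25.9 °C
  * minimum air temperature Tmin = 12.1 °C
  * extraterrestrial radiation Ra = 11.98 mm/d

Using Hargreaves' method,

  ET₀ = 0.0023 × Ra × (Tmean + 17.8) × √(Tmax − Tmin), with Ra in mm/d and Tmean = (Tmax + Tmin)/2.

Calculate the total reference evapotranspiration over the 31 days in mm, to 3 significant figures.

117 mm

Tmean = (25.9 + 12.1)/2 = 19.00 °C
ET₀ = 0.0023 × 11.98 × (19.00 + 17.8) × √13.8 = 0.0023 × 11.98 × 36.80 × 3.7148 = 3.7668 mm/d
Over 31 days: 3.7668 × 31 = 116.771 mm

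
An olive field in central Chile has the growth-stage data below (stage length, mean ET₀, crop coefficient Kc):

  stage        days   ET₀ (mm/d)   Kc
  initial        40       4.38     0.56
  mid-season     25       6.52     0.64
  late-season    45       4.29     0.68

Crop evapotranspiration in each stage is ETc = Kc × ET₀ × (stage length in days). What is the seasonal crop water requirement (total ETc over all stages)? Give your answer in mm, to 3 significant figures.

334 mm

initial: 0.56 × 4.38 × 40 = 98.11 mm
mid-season: 0.64 × 6.52 × 25 = 104.32 mm
late-season: 0.68 × 4.29 × 45 = 131.27 mm
Seasonal total = 333.70 mm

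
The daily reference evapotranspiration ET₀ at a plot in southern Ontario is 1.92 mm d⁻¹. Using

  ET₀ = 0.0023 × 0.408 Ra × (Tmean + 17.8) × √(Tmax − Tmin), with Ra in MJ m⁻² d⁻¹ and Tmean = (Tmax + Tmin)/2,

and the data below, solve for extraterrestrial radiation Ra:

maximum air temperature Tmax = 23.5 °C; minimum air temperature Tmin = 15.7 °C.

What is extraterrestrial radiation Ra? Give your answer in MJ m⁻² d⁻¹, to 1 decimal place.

19.6 MJ m⁻² d⁻¹

Tmean = (23.5+15.7)/2 = 19.60 °C; ΔT = 7.8
Ra = ET₀ / [0.0023 × 0.408 × (Tmean+17.8) × √ΔT]
   = 1.92 / (0.0023 × 0.408 × 37.40 × 2.7928) = 19.589 MJ m⁻² d⁻¹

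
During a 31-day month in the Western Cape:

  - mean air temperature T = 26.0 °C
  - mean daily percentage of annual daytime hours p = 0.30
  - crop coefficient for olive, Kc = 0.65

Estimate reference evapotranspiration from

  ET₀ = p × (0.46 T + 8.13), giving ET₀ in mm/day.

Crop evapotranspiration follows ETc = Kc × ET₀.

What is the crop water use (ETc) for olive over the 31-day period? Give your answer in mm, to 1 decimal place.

ET₀ = 0.30 × (0.46 × 26.0 + 8.13) = 0.30 × 20.090 = 6.0270 mm/d
ETc = Kc × ET₀ = 0.65 × 6.0270 = 3.9176 mm/d
Over 31 days: 3.9176 × 31 = 121.446 mm

121.4 mm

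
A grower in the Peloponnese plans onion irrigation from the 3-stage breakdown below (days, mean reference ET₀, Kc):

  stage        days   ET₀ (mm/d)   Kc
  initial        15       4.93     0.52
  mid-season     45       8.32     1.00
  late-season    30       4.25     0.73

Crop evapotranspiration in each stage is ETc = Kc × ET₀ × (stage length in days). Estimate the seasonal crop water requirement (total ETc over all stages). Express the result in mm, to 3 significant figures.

506 mm

initial: 0.52 × 4.93 × 15 = 38.45 mm
mid-season: 1.00 × 8.32 × 45 = 374.40 mm
late-season: 0.73 × 4.25 × 30 = 93.08 mm
Seasonal total = 505.93 mm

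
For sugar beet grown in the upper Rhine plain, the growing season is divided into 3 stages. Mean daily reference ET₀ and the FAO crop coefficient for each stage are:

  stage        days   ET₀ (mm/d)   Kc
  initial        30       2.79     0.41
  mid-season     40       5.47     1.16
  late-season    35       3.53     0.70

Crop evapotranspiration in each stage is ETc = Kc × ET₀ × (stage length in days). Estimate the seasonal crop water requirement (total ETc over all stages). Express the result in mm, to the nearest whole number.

375 mm

initial: 0.41 × 2.79 × 30 = 34.32 mm
mid-season: 1.16 × 5.47 × 40 = 253.81 mm
late-season: 0.70 × 3.53 × 35 = 86.49 mm
Seasonal total = 374.62 mm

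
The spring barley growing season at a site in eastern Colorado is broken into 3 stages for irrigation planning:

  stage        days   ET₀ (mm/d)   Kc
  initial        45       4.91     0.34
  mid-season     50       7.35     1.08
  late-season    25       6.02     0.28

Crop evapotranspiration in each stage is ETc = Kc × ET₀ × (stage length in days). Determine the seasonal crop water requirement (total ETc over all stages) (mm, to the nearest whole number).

initial: 0.34 × 4.91 × 45 = 75.12 mm
mid-season: 1.08 × 7.35 × 50 = 396.90 mm
late-season: 0.28 × 6.02 × 25 = 42.14 mm
Seasonal total = 514.16 mm

514 mm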